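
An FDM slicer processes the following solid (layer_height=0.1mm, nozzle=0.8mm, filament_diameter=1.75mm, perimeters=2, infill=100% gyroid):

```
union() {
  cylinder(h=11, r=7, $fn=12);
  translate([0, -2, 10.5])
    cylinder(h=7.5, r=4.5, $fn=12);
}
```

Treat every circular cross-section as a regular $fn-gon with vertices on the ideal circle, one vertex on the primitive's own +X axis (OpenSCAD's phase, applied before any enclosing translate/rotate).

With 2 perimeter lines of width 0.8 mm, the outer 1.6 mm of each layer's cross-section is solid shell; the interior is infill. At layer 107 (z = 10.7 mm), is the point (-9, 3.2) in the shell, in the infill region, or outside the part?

outside

At z = 10.7 mm: the r=7 cylinder gives a regular 12-gon of circumradius 7 (constant along its height); the r=4.5 cylinder at (0, -2) contributes a regular 12-gon of circumradius 4.5; Merging all regions: the r=4.5 cylinder at (0, -2) lies entirely inside the r=7 cylinder, so the union is just the r=7 cylinder — 1 connected region. Overall, the cross-section is a single solid region. The nearest boundary edge runs (-7.00, 0.00)→(-6.06, 3.50); distance from the point to it = 2.76 mm. The point is not inside any of the regions above, so it lies outside the cross-section (2.76 mm from the nearest boundary).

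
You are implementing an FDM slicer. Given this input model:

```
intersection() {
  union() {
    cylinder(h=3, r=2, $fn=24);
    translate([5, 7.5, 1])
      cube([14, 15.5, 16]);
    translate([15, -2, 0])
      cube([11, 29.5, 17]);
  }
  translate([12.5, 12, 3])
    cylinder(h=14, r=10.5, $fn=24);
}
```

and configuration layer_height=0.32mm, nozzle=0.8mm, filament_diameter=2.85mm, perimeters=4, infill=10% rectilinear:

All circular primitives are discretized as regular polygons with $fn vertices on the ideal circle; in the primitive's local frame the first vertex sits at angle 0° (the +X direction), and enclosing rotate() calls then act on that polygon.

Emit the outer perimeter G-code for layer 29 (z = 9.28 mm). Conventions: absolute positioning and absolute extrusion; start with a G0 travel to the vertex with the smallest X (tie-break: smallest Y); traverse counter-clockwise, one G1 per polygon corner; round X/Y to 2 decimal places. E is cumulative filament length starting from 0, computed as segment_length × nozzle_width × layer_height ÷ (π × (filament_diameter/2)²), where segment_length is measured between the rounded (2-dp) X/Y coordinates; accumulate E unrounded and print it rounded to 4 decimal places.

G0 X5.00 Y7.50 Z9.28
G1 X15.00 Y7.50 E0.4013
G1 X15.00 Y1.83 E0.6288
G1 X15.22 Y1.86 E0.6377
G1 X17.75 Y2.91 E0.7477
G1 X19.92 Y4.58 E0.8575
G1 X21.59 Y6.75 E0.9674
G1 X22.64 Y9.28 E1.0773
G1 X23.00 Y12.00 E1.1874
G1 X22.64 Y14.72 E1.2976
G1 X21.59 Y17.25 E1.4075
G1 X19.92 Y19.42 E1.5174
G1 X17.75 Y21.09 E1.6272
G1 X15.22 Y22.14 E1.7372
G1 X12.50 Y22.50 E1.8473
G1 X9.78 Y22.14 E1.9574
G1 X7.25 Y21.09 E2.0673
G1 X5.08 Y19.42 E2.1772
G1 X5.00 Y19.33 E2.1820
G1 X5.00 Y7.50 E2.6567

At z = 9.28 mm: the cylinder is absent (z outside [0, 3]); the cube at (5, 7.5) (footprint 14×15.5) is included at this height; the 11×29.5 cube at (15, -2) contributes its full rectangle; Merging all regions: the regions partially overlap (shared area 62.00 mm²), so overlapping operands fuse into one piece — 1 connected region; the r=10.5 cylinder at (12.5, 12) gives a regular 24-gon of circumradius 10.5 (constant along its height); After intersecting: the r=10.5 cylinder at (12.5, 12) partially overlaps that combined region; clipping to the common part keeps 261.29 mm² — 1 connected region. The outline is a single polygon with 19 vertices. Extrusion per mm of travel: 0.8 × 0.32 / (π × 1.425²) = 0.040129. Accumulating E over each segment gives final E = 2.6567.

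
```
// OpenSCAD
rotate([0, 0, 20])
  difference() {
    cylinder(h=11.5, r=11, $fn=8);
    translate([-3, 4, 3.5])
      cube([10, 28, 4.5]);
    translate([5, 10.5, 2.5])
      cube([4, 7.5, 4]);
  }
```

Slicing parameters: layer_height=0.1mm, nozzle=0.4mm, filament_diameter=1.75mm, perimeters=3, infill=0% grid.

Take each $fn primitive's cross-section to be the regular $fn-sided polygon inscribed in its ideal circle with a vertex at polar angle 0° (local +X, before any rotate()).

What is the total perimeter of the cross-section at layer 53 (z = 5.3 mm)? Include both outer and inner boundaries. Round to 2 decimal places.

76.39 mm

At z = 5.3 mm: the r=11 cylinder contributes a regular 8-gon of circumradius 11 (perimeter = 2·8·11.000·sin(180°/8) = 67.35 mm); the cube at (-3, 4) (footprint 10×28) is included at this height (perimeter 76.00 mm); the 4×7.5 cube at (5, 10.5) contributes its full rectangle (perimeter 23.00 mm); Taking the first minus the rest: starting from the r=11 cylinder, the 10×28 cube at (-3, 4) partially overlaps it — only the 57.99 mm² overlap (of its 280.00 mm²) is removed, clipping the outline; the 4×7.5 cube at (5, 10.5) misses the remaining region (no effect) — boundary = 76.39 mm; (whole slice rotated 20° about Z — lengths, areas and connectivity unchanged). Overall, the cross-section is a single solid region. Total boundary length (outer) = 76.39 mm.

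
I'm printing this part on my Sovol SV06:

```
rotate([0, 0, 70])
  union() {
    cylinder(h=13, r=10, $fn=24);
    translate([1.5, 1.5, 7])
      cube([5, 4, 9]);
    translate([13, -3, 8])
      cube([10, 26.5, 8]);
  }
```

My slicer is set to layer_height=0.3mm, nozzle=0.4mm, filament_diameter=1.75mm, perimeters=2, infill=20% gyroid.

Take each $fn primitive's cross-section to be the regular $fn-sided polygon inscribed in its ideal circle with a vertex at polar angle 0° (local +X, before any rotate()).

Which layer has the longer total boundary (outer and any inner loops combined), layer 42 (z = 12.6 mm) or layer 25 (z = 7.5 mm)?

layer 42 (z = 12.6 mm)

Layer 42 (z = 12.6): the cylinder: section is a regular 24-gon, circumradius r=10 (perimeter = 2·24·10.000·sin(180°/24) = 62.65 mm); the 5×4 cube at (1.5, 1.5) contributes its full rectangle (perimeter 18.00 mm); the cube at (13, -3) is present — its section is the full 10×26.5 rectangle (perimeter 73.00 mm); Merging all regions: the regions partially overlap (shared area 20.00 mm²), so the edge portions inside another operand are dropped and the merged outline is re-measured after clipping — boundary = 135.65 mm; (rotated 70° about Z; rotation is an isometry so areas/perimeters/island counts are preserved). So its perimeter = 135.65 mm. Layer 25 (z = 7.5): the r=10 cylinder gives a regular 24-gon of circumradius 10 (constant along its height) (perimeter = 2·24·10.000·sin(180°/24) = 62.65 mm); the cube at (1.5, 1.5) is present — its section is the full 5×4 rectangle (perimeter 18.00 mm); the cube at (13, -3) is not intersected at this z (z outside [8, 16]); Taking the union: the 5×4 cube at (1.5, 1.5) lies entirely inside the r=10 cylinder, so the union is just the r=10 cylinder — boundary = 62.65 mm; (whole slice rotated 70° about Z — lengths, areas and connectivity unchanged). So its perimeter = 62.65 mm. Layer 42 is larger (135.65 vs 62.65 mm).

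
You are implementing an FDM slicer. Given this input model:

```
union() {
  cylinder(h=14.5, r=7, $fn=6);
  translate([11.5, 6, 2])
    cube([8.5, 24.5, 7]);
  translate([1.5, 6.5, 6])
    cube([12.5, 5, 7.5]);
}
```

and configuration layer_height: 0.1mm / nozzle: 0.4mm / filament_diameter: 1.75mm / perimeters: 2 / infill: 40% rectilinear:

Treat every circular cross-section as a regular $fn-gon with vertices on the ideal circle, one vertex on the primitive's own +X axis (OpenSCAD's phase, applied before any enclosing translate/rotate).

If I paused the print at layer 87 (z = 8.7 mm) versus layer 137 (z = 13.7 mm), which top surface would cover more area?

layer 87 (z = 8.7 mm)

Layer 87 (z = 8.7): the r=7 cylinder contributes a regular 6-gon of circumradius 7 (area = (6/2)·7.000²·sin(360°/6) = 127.31 mm²); the cube at (11.5, 6) is present — its section is the full 8.5×24.5 rectangle (area 208.25 mm²); the 12.5×5 cube at (1.5, 6.5) contributes its full rectangle (area 62.50 mm²); Merging all regions: the regions partially overlap — summed areas 398.06 mm² minus the doubly-counted overlap 12.50 mm² gives 385.56 mm² — area = 385.56 mm². So its area = 385.56 mm². Layer 137 (z = 13.7): the r=7 cylinder contributes a regular 6-gon of circumradius 7 (area = (6/2)·7.000²·sin(360°/6) = 127.31 mm²); the cube at (11.5, 6) is not intersected at this z (z outside [2, 9]); the cube at (1.5, 6.5) does not reach this height (z outside [6, 13.5]); Merging all regions: only the r=7 cylinder is present, so the union is just that shape — area = 127.31 mm². So its area = 127.31 mm². Layer 87 is larger (385.56 vs 127.31 mm²).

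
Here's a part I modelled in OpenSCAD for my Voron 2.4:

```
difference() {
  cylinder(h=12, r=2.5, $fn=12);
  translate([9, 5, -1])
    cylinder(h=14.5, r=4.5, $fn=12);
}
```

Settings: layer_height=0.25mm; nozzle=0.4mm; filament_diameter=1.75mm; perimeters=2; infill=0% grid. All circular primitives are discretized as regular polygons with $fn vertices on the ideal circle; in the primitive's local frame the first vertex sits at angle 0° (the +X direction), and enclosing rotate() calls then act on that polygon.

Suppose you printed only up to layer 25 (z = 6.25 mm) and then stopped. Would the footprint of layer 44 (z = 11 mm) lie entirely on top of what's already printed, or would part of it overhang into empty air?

entirely on top

Compare the two slices. At z = 6.25: the r=2.5 cylinder gives a regular 12-gon of circumradius 2.5 (constant along its height) (area = (12/2)·2.500²·sin(360°/12) = 18.75 mm²); the r=4.5 cylinder at (9, 5) gives a regular 12-gon of circumradius 4.5 (constant along its height) (area = (12/2)·4.500²·sin(360°/12) = 60.75 mm²); Taking the first minus the rest: starting from the r=2.5 cylinder (18.75 mm²), the r=4.5 cylinder at (9, 5) misses the remaining region (no effect) — area = 18.75 mm². At z = 11: the r=2.5 cylinder contributes a regular 12-gon of circumradius 2.5 (area = (12/2)·2.500²·sin(360°/12) = 18.75 mm²); the cylinder at (9, 5): section is a regular 12-gon, circumradius r=4.5 (area = (12/2)·4.500²·sin(360°/12) = 60.75 mm²); After the difference (first − rest): starting from the r=2.5 cylinder (18.75 mm²), the r=4.5 cylinder at (9, 5) misses the remaining region (no effect) — area = 18.75 mm². Checking containment: the cross-section at z = 11 is a subset of the cross-section at z = 6.25.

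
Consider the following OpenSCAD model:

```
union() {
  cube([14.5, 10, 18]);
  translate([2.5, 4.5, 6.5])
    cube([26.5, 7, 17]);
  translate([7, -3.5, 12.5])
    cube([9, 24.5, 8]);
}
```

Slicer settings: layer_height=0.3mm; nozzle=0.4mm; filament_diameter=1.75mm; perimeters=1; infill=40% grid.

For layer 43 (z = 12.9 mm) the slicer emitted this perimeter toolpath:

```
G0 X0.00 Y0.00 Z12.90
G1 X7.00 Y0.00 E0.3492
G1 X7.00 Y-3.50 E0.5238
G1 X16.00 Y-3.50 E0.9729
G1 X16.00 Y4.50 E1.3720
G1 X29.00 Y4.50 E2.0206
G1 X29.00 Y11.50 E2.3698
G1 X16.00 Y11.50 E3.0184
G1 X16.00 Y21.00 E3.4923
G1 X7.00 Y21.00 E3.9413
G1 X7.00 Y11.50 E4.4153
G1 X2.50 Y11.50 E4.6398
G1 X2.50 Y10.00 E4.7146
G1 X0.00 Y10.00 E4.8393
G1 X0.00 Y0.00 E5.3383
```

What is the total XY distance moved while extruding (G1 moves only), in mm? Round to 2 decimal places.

107.00 mm

Sum the Euclidean lengths of each G1 segment: total = 107.00 mm.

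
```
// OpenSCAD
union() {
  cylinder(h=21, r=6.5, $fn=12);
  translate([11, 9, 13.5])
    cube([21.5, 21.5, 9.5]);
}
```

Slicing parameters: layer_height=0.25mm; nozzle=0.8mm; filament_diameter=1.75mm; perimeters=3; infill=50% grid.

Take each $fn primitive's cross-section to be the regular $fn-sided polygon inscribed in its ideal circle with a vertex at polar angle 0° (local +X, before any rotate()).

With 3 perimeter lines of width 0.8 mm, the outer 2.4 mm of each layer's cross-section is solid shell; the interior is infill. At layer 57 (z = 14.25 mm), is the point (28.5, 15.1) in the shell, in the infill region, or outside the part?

infill

At z = 14.25 mm: the r=6.5 cylinder gives a regular 12-gon of circumradius 6.5 (constant along its height); the cube at (11, 9) is present — its section is the full 21.5×21.5 rectangle; Taking the union: the 2 present regions are separate (no shared area or edge), so areas and boundary lengths simply add and each stays a separate island — 2 connected regions. Overall, the cross-section has 2 separate islands. The nearest boundary edge runs (32.50, 30.50)→(32.50, 9.00); distance from the point to it = 4.00 mm. (Shell/infill is judged within the island containing the point — the largest one.) The point is inside the cross-section and 4.00 mm from the nearest boundary — more than the 2.4 mm shell width (3 × 0.8), so it's in the infill interior.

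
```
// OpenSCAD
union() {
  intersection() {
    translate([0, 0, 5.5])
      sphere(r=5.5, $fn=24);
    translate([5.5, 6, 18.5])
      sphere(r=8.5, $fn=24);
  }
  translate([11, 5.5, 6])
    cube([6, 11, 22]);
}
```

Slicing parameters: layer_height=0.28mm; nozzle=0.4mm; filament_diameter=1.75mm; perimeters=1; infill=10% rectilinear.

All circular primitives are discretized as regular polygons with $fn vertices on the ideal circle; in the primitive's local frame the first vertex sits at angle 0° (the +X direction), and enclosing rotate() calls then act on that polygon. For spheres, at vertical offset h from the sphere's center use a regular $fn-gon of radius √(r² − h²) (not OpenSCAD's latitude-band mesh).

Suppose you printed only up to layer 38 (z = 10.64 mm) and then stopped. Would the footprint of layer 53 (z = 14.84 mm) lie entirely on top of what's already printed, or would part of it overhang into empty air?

entirely on top

Compare the two slices. At z = 10.64: the sphere: section is a regular 24-gon, circumradius = √(r²−h²) = √(5.5²−5.14²) = 1.957 (area = (24/2)·1.957²·sin(360°/24) = 11.90 mm²); the r=8.5 sphere at (5.5, 6) contributes a regular 24-gon of circumradius √(8.5²−7.86²) = 3.236 (area = (24/2)·3.236²·sin(360°/24) = 32.52 mm²); Keeping only the common overlap: the r=8.5 sphere at (5.5, 6) does not overlap the r=5.5 sphere (empty) — nothing remains; the cube at (11, 5.5) is present — its section is the full 6×11 rectangle (area 66.00 mm²); Taking the union: only the 6×11 cube at (11, 5.5) is present, so the union is just that shape — area = 66.00 mm². At z = 14.84: the sphere does not reach this height (|z−center|=9.340 > r=5.5); the r=8.5 sphere at (5.5, 6) contributes a regular 24-gon of circumradius √(8.5²−3.66²) = 7.672 (area = (24/2)·7.672²·sin(360°/24) = 182.79 mm²); Keeping only the common overlap: at least one operand is absent at this height, so nothing remains; the cube at (11, 5.5) (footprint 6×11) is included at this height (area 66.00 mm²); Taking the union: only the 6×11 cube at (11, 5.5) is present, so the union is just that shape — area = 66.00 mm². Checking containment: the cross-section at z = 14.84 is a subset of the cross-section at z = 10.64.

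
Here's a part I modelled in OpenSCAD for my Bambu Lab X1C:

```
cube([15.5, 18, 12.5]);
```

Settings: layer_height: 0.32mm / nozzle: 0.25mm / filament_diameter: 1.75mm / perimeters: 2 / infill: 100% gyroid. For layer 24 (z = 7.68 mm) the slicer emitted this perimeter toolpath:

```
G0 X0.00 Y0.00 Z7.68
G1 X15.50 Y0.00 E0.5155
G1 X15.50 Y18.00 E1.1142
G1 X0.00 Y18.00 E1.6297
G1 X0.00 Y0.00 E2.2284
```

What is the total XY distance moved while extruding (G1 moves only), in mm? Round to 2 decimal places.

Sum the Euclidean lengths of each G1 segment: total = 67.00 mm.

67.00 mm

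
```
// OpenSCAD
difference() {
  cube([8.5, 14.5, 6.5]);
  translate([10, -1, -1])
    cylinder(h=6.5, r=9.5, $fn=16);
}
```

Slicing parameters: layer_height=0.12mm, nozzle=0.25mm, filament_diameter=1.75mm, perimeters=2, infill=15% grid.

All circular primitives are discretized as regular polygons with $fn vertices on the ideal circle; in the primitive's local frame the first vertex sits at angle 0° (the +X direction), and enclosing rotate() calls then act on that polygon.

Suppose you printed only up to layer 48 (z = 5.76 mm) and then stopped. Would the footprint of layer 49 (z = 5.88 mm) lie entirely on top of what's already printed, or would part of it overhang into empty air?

entirely on top

Compare the two slices. At z = 5.76: the cube is present — its section is the full 8.5×14.5 rectangle (area 123.25 mm²); the cylinder at (10, -1) is absent (z outside [-1, 5.5]); Taking the first minus the rest: none of the subtracted shapes is present at this height, so the 8.5×14.5 cube is unchanged — area = 123.25 mm². At z = 5.88: the 8.5×14.5 cube contributes its full rectangle (area 123.25 mm²); the cylinder at (10, -1) is absent (z outside [-1, 5.5]); Subtracting the remaining from the first: none of the subtracted shapes is present at this height, so the 8.5×14.5 cube is unchanged — area = 123.25 mm². Checking containment: the cross-section at z = 5.88 is a subset of the cross-section at z = 5.76.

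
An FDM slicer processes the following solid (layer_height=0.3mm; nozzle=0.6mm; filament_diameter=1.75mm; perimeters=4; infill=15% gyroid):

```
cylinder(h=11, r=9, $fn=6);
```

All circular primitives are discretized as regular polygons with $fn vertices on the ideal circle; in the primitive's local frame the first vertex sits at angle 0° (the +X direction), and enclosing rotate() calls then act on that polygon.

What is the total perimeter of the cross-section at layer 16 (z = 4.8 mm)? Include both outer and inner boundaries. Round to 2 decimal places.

At z = 4.8 mm: the r=9 cylinder contributes a regular 6-gon of circumradius 9 (perimeter = 2·6·9.000·sin(180°/6) = 54.00 mm). Overall, the cross-section is a single solid region. Total boundary length (outer) = 54.00 mm.

54.00 mm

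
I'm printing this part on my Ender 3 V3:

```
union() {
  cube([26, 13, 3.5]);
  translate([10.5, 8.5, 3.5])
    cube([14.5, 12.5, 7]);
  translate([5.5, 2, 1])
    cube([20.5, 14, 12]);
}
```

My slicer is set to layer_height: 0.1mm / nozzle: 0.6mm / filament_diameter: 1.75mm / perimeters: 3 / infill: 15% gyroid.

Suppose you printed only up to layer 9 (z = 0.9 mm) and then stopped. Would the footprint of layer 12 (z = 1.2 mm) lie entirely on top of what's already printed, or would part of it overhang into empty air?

Compare the two slices. At z = 0.9: the cube (footprint 26×13) is included at this height (area 338.00 mm²); the cube at (10.5, 8.5) is absent (z outside [3.5, 10.5]); the cube at (5.5, 2) is not intersected at this z (z outside [1, 13]); Combining (union): only the 26×13 cube is present, so the union is just that shape — area = 338.00 mm². At z = 1.2: the cube is present — its section is the full 26×13 rectangle (area 338.00 mm²); the cube at (10.5, 8.5) is not intersected at this z (z outside [3.5, 10.5]); the 20.5×14 cube at (5.5, 2) contributes its full rectangle (area 287.00 mm²); Combining (union): the regions partially overlap — summed areas 625.00 mm² minus the doubly-counted overlap 225.50 mm² gives 399.50 mm² — area = 399.50 mm². Checking containment: at z = 1.2 the cross-section extends beyond the z = 0.9 cross-section by about 61.50 mm².

part overhangs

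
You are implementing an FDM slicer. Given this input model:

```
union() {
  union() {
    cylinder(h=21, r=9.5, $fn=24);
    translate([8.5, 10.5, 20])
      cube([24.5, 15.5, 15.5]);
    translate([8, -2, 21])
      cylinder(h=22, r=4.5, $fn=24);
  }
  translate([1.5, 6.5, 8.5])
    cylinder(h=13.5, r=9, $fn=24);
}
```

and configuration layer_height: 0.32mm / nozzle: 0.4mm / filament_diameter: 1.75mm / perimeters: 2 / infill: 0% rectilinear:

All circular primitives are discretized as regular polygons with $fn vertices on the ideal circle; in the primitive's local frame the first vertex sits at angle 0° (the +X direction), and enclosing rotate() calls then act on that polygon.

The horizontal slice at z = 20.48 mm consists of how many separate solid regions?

At z = 20.48 mm: the cylinder: section is a regular 24-gon, circumradius r=9.5; the cube at (8.5, 10.5) is present — its section is the full 24.5×15.5 rectangle; the cylinder at (8, -2) is not intersected at this z (z outside [21, 43]); Merging all regions: the 2 present regions are separate (no shared area or edge), so areas and boundary lengths simply add and each stays a separate island — 2 connected regions; the r=9 cylinder at (1.5, 6.5) gives a regular 24-gon of circumradius 9 (constant along its height); Taking the union: the regions partially overlap (shared area 146.48 mm²), so overlapping operands fuse into one piece — 1 connected region. The result has 1 disconnected region.

1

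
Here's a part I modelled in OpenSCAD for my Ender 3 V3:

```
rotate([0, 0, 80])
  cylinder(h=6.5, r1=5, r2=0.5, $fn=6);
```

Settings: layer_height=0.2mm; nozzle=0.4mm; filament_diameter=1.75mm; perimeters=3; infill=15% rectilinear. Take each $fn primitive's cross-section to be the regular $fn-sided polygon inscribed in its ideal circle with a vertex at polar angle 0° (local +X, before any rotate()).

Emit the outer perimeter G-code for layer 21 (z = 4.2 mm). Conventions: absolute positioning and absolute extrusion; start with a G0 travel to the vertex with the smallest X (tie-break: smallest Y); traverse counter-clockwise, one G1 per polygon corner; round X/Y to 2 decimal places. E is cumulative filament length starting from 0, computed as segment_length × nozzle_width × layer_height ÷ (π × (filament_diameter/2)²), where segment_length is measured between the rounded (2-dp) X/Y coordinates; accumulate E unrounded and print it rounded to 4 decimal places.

At z = 4.2 mm: the cone: at t=0.646 of its height the radius interpolates to r₁+(r₂−r₁)t = 2.092, giving a regular 6-gon of that circumradius; (whole slice rotated 80° about Z — lengths, areas and connectivity unchanged). The outline is a single polygon with 6 vertices. Extrusion per mm of travel: 0.4 × 0.2 / (π × 0.875²) = 0.033260. Accumulating E over each segment gives final E = 0.4175.

G0 X-1.97 Y-0.72 Z4.20
G1 X-0.36 Y-2.06 E0.0697
G1 X1.60 Y-1.34 E0.1391
G1 X1.97 Y0.72 E0.2087
G1 X0.36 Y2.06 E0.2784
G1 X-1.60 Y1.34 E0.3478
G1 X-1.97 Y-0.72 E0.4175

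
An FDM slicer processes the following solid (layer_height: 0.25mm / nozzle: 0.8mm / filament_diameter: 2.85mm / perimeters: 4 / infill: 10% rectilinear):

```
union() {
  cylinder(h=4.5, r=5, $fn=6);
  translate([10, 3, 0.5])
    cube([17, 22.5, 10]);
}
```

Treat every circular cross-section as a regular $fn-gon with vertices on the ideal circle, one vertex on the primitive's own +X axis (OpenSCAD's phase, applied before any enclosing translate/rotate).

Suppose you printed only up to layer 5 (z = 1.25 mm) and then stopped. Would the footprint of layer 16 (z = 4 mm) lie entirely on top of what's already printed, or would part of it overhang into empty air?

Compare the two slices. At z = 1.25: the r=5 cylinder contributes a regular 6-gon of circumradius 5 (area = (6/2)·5.000²·sin(360°/6) = 64.95 mm²); the 17×22.5 cube at (10, 3) contributes its full rectangle (area 382.50 mm²); Merging all regions: the 2 present regions are separate (no shared area or edge), so areas and boundary lengths simply add and each stays a separate island — area = 447.45 mm². At z = 4: the cylinder: section is a regular 6-gon, circumradius r=5 (area = (6/2)·5.000²·sin(360°/6) = 64.95 mm²); the 17×22.5 cube at (10, 3) contributes its full rectangle (area 382.50 mm²); Merging all regions: the 2 present regions are separate (no shared area or edge), so areas and boundary lengths simply add and each stays a separate island — area = 447.45 mm². Checking containment: the cross-section at z = 4 is a subset of the cross-section at z = 1.25.

entirely on top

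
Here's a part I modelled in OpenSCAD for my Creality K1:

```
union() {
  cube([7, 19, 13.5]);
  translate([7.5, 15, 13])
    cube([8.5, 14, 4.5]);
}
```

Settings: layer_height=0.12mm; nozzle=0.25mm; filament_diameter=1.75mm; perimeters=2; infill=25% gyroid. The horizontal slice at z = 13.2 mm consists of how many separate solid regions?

At z = 13.2 mm: the cube is present — its section is the full 7×19 rectangle; the 8.5×14 cube at (7.5, 15) contributes its full rectangle; Taking the union: the 2 present regions are separate (no shared area or edge), so areas and boundary lengths simply add and each stays a separate island — 2 connected regions. The result has 2 disconnected regions.

2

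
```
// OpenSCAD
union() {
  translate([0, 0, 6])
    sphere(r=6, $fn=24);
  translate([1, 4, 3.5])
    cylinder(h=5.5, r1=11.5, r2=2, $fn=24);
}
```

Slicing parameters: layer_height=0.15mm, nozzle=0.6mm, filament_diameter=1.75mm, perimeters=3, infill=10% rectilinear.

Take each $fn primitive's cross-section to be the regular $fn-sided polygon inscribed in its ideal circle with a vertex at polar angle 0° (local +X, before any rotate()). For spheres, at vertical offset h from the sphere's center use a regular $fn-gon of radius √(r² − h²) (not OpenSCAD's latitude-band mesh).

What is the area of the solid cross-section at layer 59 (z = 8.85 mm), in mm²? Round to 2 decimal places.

90.23 mm²

At z = 8.85 mm: the r=6 sphere contributes a regular 24-gon of circumradius √(6²−2.85²) = 5.280 (area = (24/2)·5.280²·sin(360°/24) = 86.58 mm²); the cone at (1, 4): at t=0.973 of its height the radius interpolates to r₁+(r₂−r₁)t = 2.259, giving a regular 24-gon of that circumradius (area = (24/2)·2.259²·sin(360°/24) = 15.85 mm²); Combining (union): the regions partially overlap — summed areas 102.43 mm² minus the doubly-counted overlap 12.20 mm² gives 90.23 mm² — area = 90.23 mm². Overall, the cross-section is a single solid region. Net area = 90.23 mm².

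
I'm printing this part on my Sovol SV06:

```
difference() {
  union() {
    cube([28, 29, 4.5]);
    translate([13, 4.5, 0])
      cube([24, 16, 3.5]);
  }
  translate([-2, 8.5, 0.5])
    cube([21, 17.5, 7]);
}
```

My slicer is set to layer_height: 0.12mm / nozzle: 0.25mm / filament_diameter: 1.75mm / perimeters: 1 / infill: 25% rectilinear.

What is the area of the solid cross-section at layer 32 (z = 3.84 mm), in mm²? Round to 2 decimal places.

479.50 mm²

At z = 3.84 mm: the 28×29 cube contributes its full rectangle (area 812.00 mm²); the cube at (13, 4.5) does not reach this height (z outside [0, 3.5]); Taking the union: only the 28×29 cube is present, so the union is just that shape — area = 812.00 mm²; the 21×17.5 cube at (-2, 8.5) contributes its full rectangle (area 367.50 mm²); Subtracting the remaining from the first: starting from that combined region (812.00 mm²), the 21×17.5 cube at (-2, 8.5) partially overlaps it — only the 332.50 mm² overlap (of its 367.50 mm²) is removed, clipping the outline — area = 479.50 mm². Overall, the cross-section is a single solid region. Net area = 479.50 mm².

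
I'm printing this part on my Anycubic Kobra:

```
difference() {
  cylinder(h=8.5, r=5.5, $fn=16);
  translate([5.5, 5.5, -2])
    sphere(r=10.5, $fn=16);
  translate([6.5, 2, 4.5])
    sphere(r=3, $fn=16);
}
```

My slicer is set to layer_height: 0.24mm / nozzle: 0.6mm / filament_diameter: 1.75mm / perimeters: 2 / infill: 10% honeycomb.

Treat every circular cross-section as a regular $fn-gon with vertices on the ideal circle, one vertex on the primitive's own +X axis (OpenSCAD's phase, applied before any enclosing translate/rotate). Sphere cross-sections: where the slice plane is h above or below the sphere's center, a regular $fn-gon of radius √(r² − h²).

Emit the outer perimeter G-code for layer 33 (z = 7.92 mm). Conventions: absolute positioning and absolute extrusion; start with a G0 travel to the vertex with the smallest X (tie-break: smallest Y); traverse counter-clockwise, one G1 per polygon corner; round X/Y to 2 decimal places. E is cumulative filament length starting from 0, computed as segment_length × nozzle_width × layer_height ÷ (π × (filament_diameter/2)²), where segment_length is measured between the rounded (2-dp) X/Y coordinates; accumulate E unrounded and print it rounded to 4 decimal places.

G0 X-5.50 Y0.00 Z7.92
G1 X-5.08 Y-2.10 E0.1282
G1 X-3.89 Y-3.89 E0.2569
G1 X-2.10 Y-5.08 E0.3856
G1 X0.00 Y-5.50 E0.5138
G1 X2.10 Y-5.08 E0.6420
G1 X3.89 Y-3.89 E0.7707
G1 X5.08 Y-2.10 E0.8994
G1 X5.50 Y0.00 E1.0276
G1 X5.08 Y2.10 E1.1558
G1 X5.05 Y2.15 E1.1593
G1 X4.18 Y2.32 E1.2124
G1 X3.07 Y3.07 E1.2926
G1 X2.32 Y4.18 E1.3728
G1 X2.15 Y5.05 E1.4258
G1 X2.10 Y5.08 E1.4293
G1 X0.00 Y5.50 E1.5575
G1 X-2.10 Y5.08 E1.6858
G1 X-3.89 Y3.89 E1.8144
G1 X-5.08 Y2.10 E1.9431
G1 X-5.50 Y0.00 E2.0713

At z = 7.92 mm: the r=5.5 cylinder gives a regular 16-gon of circumradius 5.5 (constant along its height); the r=10.5 sphere at (5.5, 5.5) contributes a regular 16-gon of circumradius √(10.5²−9.92²) = 3.441; the sphere at (6.5, 2) is not intersected at this z (|z−center|=3.420 > r=3); Subtracting the remaining from the first: starting from the r=5.5 cylinder, the r=10.5 sphere at (5.5, 5.5) partially overlaps it — only the 2.85 mm² overlap (of its 36.26 mm²) is removed, clipping the outline — 1 connected region. The outline is a single polygon with 20 vertices. Extrusion per mm of travel: 0.6 × 0.24 / (π × 0.875²) = 0.059868. Accumulating E over each segment gives final E = 2.0713.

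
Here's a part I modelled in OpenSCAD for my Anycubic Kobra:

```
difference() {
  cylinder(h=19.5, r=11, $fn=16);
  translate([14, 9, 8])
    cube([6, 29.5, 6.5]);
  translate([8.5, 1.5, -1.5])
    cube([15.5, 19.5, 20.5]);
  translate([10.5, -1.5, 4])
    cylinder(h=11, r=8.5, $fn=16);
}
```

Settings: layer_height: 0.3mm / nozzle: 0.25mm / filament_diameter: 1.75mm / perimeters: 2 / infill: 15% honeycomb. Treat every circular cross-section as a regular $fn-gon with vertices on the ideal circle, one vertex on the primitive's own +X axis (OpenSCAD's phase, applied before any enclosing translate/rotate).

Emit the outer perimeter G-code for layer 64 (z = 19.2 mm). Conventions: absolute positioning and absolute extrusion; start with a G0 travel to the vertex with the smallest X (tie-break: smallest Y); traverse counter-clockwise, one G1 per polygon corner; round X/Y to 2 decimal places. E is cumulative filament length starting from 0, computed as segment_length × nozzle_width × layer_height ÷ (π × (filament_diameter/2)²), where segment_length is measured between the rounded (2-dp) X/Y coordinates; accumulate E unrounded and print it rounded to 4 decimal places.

G0 X-11.00 Y0.00 Z19.20
G1 X-10.16 Y-4.21 E0.1339
G1 X-7.78 Y-7.78 E0.2676
G1 X-4.21 Y-10.16 E0.4014
G1 X0.00 Y-11.00 E0.5353
G1 X4.21 Y-10.16 E0.6692
G1 X7.78 Y-7.78 E0.8029
G1 X10.16 Y-4.21 E0.9367
G1 X11.00 Y0.00 E1.0706
G1 X10.16 Y4.21 E1.2045
G1 X7.78 Y7.78 E1.3382
G1 X4.21 Y10.16 E1.4720
G1 X0.00 Y11.00 E1.6059
G1 X-4.21 Y10.16 E1.7397
G1 X-7.78 Y7.78 E1.8735
G1 X-10.16 Y4.21 E2.0073
G1 X-11.00 Y0.00 E2.1412

At z = 19.2 mm: the r=11 cylinder gives a regular 16-gon of circumradius 11 (constant along its height); the cube at (14, 9) is not intersected at this z (z outside [8, 14.5]); the cube at (8.5, 1.5) is not intersected at this z (z outside [-1.5, 19]); the cylinder at (10.5, -1.5) does not reach this height (z outside [4, 15]); Subtracting the remaining from the first: none of the subtracted shapes is present at this height, so the r=11 cylinder is unchanged — 1 connected region. The outline is a single polygon with 16 vertices. Extrusion per mm of travel: 0.25 × 0.3 / (π × 0.875²) = 0.031181. Accumulating E over each segment gives final E = 2.1412.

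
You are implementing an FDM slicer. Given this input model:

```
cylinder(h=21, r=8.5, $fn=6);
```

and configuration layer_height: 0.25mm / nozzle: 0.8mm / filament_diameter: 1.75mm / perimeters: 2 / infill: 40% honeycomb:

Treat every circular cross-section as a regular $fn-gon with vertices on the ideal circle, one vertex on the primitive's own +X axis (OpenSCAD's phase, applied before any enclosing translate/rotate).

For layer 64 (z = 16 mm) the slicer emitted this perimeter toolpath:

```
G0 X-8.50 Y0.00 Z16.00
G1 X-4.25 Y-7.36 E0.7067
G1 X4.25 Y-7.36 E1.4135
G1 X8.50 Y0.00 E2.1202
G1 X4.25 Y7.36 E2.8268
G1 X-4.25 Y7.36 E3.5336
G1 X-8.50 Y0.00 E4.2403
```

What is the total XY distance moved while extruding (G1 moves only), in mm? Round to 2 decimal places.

Sum the Euclidean lengths of each G1 segment: total = 51.00 mm.

51.00 mm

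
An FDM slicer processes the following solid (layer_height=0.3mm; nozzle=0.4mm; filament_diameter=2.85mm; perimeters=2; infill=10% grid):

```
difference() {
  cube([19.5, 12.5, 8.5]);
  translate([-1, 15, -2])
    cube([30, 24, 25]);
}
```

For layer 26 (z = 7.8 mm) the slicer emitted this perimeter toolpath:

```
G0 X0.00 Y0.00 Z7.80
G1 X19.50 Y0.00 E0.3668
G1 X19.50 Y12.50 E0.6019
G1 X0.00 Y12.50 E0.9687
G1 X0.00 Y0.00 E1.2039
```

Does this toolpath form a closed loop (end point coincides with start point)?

Start point (G0): (0.00, 0.00). End point (last G1): the path returns to the start — closed.

yes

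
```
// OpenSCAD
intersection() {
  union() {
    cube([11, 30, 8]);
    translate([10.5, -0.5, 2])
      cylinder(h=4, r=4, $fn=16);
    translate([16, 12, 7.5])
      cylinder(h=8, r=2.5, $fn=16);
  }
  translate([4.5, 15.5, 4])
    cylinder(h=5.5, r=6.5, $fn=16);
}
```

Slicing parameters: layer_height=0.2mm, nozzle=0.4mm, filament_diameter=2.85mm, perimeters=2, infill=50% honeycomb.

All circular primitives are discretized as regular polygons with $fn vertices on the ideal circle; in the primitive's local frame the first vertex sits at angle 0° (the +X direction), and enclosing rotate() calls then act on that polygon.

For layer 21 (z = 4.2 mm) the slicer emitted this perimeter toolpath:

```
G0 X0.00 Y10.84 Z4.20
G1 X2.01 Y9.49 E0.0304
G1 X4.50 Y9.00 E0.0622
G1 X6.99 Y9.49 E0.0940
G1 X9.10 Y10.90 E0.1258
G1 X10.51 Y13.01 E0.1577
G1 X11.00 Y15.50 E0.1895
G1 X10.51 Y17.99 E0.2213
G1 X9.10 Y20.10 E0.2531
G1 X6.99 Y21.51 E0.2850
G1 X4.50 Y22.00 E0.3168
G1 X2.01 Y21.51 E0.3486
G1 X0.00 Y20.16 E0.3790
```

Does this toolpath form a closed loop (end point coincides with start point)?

Start point (G0): (0.00, 10.84). End point (last G1): the path does not return to the start — open.

no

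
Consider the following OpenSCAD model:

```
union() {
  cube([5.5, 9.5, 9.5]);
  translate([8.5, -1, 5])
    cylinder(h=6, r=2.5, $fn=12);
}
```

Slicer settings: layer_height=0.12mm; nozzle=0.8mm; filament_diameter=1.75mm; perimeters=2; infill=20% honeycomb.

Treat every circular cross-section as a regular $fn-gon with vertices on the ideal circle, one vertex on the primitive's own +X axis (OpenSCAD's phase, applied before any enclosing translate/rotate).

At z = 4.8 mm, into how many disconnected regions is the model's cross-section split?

At z = 4.8 mm: the 5.5×9.5 cube contributes its full rectangle; the cylinder at (8.5, -1) is absent (z outside [5, 11]); Merging all regions: only the 5.5×9.5 cube is present, so the union is just that shape — 1 connected region. The result has 1 disconnected region.

1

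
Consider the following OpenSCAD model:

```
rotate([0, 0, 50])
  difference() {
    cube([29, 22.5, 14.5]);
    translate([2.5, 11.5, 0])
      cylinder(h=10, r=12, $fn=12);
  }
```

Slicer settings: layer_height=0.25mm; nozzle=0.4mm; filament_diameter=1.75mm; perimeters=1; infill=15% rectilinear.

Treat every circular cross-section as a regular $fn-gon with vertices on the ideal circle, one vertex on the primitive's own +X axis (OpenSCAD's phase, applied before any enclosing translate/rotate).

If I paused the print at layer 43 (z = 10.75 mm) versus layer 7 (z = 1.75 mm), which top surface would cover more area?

layer 43 (z = 10.75 mm)

Layer 43 (z = 10.75): the 29×22.5 cube contributes its full rectangle (area 652.50 mm²); the cylinder at (2.5, 11.5) is not intersected at this z (z outside [0, 10]); Subtracting the remaining from the first: none of the subtracted shapes is present at this height, so the 29×22.5 cube is unchanged — area = 652.50 mm²; (rotated 50° about Z; rotation is an isometry so areas/perimeters/island counts are preserved). So its area = 652.50 mm². Layer 7 (z = 1.75): the 29×22.5 cube contributes its full rectangle (area 652.50 mm²); the r=12 cylinder at (2.5, 11.5) contributes a regular 12-gon of circumradius 12 (area = (12/2)·12.000²·sin(360°/12) = 432.00 mm²); Subtracting the remaining from the first: starting from the 29×22.5 cube (652.50 mm²), the r=12 cylinder at (2.5, 11.5) partially overlaps it — only the 269.86 mm² overlap (of its 432.00 mm²) is removed, clipping the outline — area = 382.64 mm²; (whole slice rotated 50° about Z — lengths, areas and connectivity unchanged). So its area = 382.64 mm². Layer 43 is larger (652.50 vs 382.64 mm²).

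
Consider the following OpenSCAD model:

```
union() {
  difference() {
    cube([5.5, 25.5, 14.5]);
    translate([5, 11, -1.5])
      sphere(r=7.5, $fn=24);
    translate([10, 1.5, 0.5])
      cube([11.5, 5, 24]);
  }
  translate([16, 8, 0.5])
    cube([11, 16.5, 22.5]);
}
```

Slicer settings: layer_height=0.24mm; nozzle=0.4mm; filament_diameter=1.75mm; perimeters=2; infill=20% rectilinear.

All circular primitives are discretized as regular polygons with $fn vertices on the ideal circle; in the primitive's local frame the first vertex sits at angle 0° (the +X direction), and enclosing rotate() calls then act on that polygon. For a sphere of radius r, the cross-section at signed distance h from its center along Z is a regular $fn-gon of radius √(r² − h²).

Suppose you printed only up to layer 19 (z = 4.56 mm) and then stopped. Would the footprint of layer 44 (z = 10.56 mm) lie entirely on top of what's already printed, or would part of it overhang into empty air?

Compare the two slices. At z = 4.56: the cube is present — its section is the full 5.5×25.5 rectangle (area 140.25 mm²); the sphere at (5, 11): section is a regular 24-gon, circumradius = √(r²−h²) = √(7.5²−6.06²) = 4.419 (area = (24/2)·4.419²·sin(360°/24) = 60.65 mm²); the 11.5×5 cube at (10, 1.5) contributes its full rectangle (area 57.50 mm²); Taking the first minus the rest: starting from the 5.5×25.5 cube (140.25 mm²), the r=7.5 sphere at (5, 11) partially overlaps it — only the 34.71 mm² overlap (of its 60.65 mm²) is removed, clipping the outline; the 11.5×5 cube at (10, 1.5) misses the remaining region (no effect) — area = 105.54 mm²; the cube at (16, 8) (footprint 11×16.5) is included at this height (area 181.50 mm²); Combining (union): the 2 present regions are separate (no shared area or edge), so areas and boundary lengths simply add and each stays a separate island — area = 287.04 mm². At z = 10.56: the cube (footprint 5.5×25.5) is included at this height (area 140.25 mm²); the sphere at (5, 11) is absent (|z−center|=12.060 > r=7.5); the cube at (10, 1.5) is present — its section is the full 11.5×5 rectangle (area 57.50 mm²); After the difference (first − rest): starting from the 5.5×25.5 cube (140.25 mm²), the 11.5×5 cube at (10, 1.5) misses the remaining region (no effect) — area = 140.25 mm²; the cube at (16, 8) (footprint 11×16.5) is included at this height (area 181.50 mm²); Taking the union: the 2 present regions are separate (no shared area or edge), so areas and boundary lengths simply add and each stays a separate island — area = 321.75 mm². Checking containment: at z = 10.56 the cross-section extends beyond the z = 4.56 cross-section by about 34.71 mm².

part overhangs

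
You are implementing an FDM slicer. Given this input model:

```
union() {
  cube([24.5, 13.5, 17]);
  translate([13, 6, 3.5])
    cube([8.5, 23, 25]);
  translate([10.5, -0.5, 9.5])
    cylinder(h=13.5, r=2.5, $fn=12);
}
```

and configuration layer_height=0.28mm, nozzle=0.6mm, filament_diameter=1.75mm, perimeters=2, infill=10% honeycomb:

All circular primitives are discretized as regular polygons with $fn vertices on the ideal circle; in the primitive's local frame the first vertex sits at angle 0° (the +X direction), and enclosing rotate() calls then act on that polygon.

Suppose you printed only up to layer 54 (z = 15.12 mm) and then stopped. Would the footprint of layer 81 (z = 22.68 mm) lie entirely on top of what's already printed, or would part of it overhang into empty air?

Compare the two slices. At z = 15.12: the cube is present — its section is the full 24.5×13.5 rectangle (area 330.75 mm²); the cube at (13, 6) is present — its section is the full 8.5×23 rectangle (area 195.50 mm²); the r=2.5 cylinder at (10.5, -0.5) gives a regular 12-gon of circumradius 2.5 (constant along its height) (area = (12/2)·2.500²·sin(360°/12) = 18.75 mm²); Combining (union): the regions partially overlap — summed areas 545.00 mm² minus the doubly-counted overlap 70.69 mm² gives 474.31 mm² — area = 474.31 mm². At z = 22.68: the cube is absent (z outside [0, 17]); the cube at (13, 6) is present — its section is the full 8.5×23 rectangle (area 195.50 mm²); the cylinder at (10.5, -0.5): section is a regular 12-gon, circumradius r=2.5 (area = (12/2)·2.500²·sin(360°/12) = 18.75 mm²); Taking the union: the 2 present regions are separate (no shared area or edge), so areas and boundary lengths simply add and each stays a separate island — area = 214.25 mm². Checking containment: the cross-section at z = 22.68 is a subset of the cross-section at z = 15.12.

entirely on top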